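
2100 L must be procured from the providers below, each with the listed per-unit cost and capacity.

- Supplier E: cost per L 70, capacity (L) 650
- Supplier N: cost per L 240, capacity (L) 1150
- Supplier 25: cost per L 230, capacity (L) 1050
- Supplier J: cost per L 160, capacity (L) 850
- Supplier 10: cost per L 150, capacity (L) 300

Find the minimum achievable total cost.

295500

Use providers in increasing cost order.
Supplier E at 70: take all 650 L ; 1450 still needed.
Supplier 10 at 150: take all 300 L ; 1150 still needed.
Supplier J (160): use full 850 ; 300 L to go.
Supplier 25 at 230: take 300 of its 1050 ; requirement met.
Supplier N: unused.
Cost = 650×70 + 300×150 + 850×160 + 300×230 = 295500.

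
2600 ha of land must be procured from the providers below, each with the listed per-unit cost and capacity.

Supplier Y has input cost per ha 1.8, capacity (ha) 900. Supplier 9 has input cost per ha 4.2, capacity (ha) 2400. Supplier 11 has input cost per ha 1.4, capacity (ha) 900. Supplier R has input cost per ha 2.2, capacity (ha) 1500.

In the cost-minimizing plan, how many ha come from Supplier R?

Use providers in increasing cost order.
Take 900 from Supplier 11 at 1.4 ; need 1700 more.
Take 900 from Supplier Y at 1.8 ; need 800 more.
Supplier R (2.2): take the remaining 800 ; done.
Supplier 9: unused.

800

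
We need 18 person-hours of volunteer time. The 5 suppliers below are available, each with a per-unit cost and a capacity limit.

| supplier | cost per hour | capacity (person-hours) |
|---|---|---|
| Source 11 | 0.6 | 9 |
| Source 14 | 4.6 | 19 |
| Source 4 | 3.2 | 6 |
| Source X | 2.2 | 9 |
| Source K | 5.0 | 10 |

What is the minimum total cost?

25.2

Cheapest first:
Source 11 (0.6): use full 9 → 9 person-hours to go.
Source X (2.2): use full 9 → 0 person-hours to go.
Source 4, Source 14, Source K: unused.
Cost = 9×0.6 + 9×2.2 = 25.2.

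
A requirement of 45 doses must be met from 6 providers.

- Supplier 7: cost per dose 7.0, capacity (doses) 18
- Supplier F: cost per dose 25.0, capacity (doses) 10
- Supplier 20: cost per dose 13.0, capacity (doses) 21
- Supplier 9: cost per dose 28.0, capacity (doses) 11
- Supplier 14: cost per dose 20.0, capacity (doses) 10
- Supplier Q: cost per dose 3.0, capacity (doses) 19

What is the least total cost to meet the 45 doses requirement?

287

Use providers in increasing cost order.
Take 19 from Supplier Q at 3.0 → need 26 more.
Supplier 7 at 7.0: take all 18 doses → 8 still needed.
Take 8 from Supplier 20 at 13.0 to finish.
Supplier 14, Supplier F, Supplier 9: unused.
Cost = 19×3.0 + 18×7.0 + 8×13.0 = 287.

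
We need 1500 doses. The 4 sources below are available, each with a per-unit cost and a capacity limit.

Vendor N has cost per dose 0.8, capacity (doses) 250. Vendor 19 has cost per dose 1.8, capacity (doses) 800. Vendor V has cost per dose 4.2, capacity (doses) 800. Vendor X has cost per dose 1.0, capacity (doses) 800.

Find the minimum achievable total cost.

1810

Fill from the cheapest source first.
Vendor N (0.8): use full 250 — 1250 doses to go.
Take 800 from Vendor X at 1.0 — need 450 more.
Vendor 19 at 1.8: take 450 of its 800 — requirement met.
Vendor V: unused.
Cost = 250×0.8 + 800×1.0 + 450×1.8 = 1810.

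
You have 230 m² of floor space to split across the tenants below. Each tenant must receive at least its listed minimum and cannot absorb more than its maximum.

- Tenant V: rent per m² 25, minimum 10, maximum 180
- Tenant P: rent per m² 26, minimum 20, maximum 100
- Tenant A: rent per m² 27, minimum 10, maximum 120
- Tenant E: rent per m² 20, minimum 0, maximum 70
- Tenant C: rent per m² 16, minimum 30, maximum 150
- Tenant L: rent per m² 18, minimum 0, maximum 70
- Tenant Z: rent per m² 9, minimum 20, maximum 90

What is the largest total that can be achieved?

Meeting every minimum uses 10+20+10+0+30+0+20 = 90 m², leaving 140.
Highest rent per m² first: Tenant A 27 > Tenant P 26 > Tenant V 25 > Tenant E 20 > Tenant L 18 > Tenant C 16 > Tenant Z 9.
Tenant A: +110 to 120 (cap) ; 30 left.
Only 30 left; Tenant P takes them to reach 50.
Total = 25×10 + 26×50 + 27×120 + 16×30 + 9×20 = 5450.

5450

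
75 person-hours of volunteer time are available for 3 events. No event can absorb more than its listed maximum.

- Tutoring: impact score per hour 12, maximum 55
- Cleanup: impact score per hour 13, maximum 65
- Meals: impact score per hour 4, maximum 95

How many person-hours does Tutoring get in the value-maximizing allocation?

10

Order the events by impact score per hour: Cleanup 13 > Tutoring 12 > Meals 4.
Cleanup: +65 to 65 (cap) ; 10 left.
Tutoring: +10 (room for 55) → 10. Pool exhausted.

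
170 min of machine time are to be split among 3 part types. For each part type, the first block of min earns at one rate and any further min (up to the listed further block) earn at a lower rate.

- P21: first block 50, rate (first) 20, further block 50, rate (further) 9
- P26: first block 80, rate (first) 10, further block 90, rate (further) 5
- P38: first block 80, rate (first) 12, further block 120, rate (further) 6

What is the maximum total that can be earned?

2360

Order all 6 blocks by rate: P21/tier1 20 > P38/tier1 12 > P26/tier1 10 > P21/tier2 9 > P38/tier2 6 > P26/tier2 5.
P21/tier1 (20): +50 ; 120 left.
P38/tier1 (12): +80 ; 40 left.
P26/tier1: +40 of 80 at 10; pool empty.
Total = 20×50 + 12×80 + 10×40 = 2360.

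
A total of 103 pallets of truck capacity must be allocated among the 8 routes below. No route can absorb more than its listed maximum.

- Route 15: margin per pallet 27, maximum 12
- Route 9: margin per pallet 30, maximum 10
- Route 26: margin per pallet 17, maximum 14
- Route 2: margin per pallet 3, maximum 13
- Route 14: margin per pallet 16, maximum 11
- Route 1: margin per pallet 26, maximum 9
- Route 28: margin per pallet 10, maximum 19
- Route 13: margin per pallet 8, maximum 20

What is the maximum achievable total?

Rank by margin per pallet: Route 9 30 > Route 15 27 > Route 1 26 > Route 26 17 > Route 14 16 > Route 28 10 > Route 13 8 > Route 2 3.
Give Route 9 10 to hit its cap of 10 — 93 left.
Route 15 takes 12 to reach its cap of 12 — 81 left.
Route 1 takes 9 to reach its cap of 9 — 72 left.
Route 26: +14 to 14 (cap) — 58 left.
Route 14: +11 to 11 (cap) — 47 left.
Route 28: +19 to 19 (cap) — 28 left.
Give Route 13 20 to hit its cap of 20 — 8 left.
Route 2 has room for 13 but only 8 remain, so it gets 8.
Total = 27×12 + 30×10 + 17×14 + 3×8 + 16×11 + 26×9 + 10×19 + 8×20 = 1646.

1646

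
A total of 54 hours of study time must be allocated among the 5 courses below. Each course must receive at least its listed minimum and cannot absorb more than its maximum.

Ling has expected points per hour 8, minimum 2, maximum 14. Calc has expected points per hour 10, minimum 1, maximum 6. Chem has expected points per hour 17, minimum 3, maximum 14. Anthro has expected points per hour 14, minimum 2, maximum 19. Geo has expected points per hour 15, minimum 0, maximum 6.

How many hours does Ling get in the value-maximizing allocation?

9

Meeting every minimum uses 2+1+3+2+0 = 8 hours, leaving 46.
Order the courses by expected points per hour: Chem 17 > Geo 15 > Anthro 14 > Calc 10 > Ling 8.
Chem: +11 to 14 (cap) → 35 left.
Geo: +6 to 6 (cap) → 29 left.
Give Anthro 17 more to hit its cap of 19 → 12 left.
Calc takes 5 more to reach its cap of 6 → 7 left.
Ling: +7 (room for 12) → 9. Pool exhausted.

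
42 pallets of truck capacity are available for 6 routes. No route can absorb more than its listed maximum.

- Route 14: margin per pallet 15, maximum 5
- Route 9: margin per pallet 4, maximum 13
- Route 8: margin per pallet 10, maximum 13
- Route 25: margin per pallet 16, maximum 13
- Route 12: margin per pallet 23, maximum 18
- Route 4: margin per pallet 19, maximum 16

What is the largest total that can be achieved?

Highest margin per pallet first: Route 12 23 > Route 4 19 > Route 25 16 > Route 14 15 > Route 8 10 > Route 9 4.
Route 12 takes 18 to reach its cap of 18 — 24 left.
Route 4 takes 16 to reach its cap of 16 — 8 left.
Only 8 left; Route 25 takes them to reach 8.
Total = 16×8 + 23×18 + 19×16 = 846.

846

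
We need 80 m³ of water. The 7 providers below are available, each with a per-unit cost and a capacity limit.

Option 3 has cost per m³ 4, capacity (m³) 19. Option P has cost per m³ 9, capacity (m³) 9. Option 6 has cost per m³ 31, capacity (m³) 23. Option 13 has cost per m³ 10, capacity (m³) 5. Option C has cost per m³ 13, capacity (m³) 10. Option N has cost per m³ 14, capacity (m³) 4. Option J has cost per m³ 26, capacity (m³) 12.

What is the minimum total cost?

1356

Use providers in increasing cost order.
Take 19 from Option 3 at 4 → need 61 more.
Option P (9): use full 9 → 52 m³ to go.
Option 13 at 10: take all 5 m³ → 47 still needed.
Take 10 from Option C at 13 → need 37 more.
Option N (14): use full 4 → 33 m³ to go.
Take 12 from Option J at 26 → need 21 more.
Take 21 from Option 6 at 31 to finish.
Cost = 19×4 + 9×9 + 5×10 + 10×13 + 4×14 + 12×26 + 21×31 = 1356.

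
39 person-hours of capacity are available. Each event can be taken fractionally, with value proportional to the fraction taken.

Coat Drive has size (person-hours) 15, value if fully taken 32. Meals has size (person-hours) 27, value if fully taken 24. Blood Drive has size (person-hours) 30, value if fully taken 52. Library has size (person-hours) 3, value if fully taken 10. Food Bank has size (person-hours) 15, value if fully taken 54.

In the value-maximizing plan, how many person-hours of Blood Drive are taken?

6

Rank by value-to-size ratio: Food Bank 54/15≈3.6, Library 10/3≈3.33, Coat Drive 32/15≈2.13, Blood Drive 52/30≈1.73, Meals 24/27≈0.889.
Take all of Food Bank (15 person-hours, value 54) ; 24 person-hours left.
Library: take in full, 3 person-hours for value 10 ; 21 left.
All 15 person-hours of Coat Drive fit (value 32) ; 6 remain.
Fill the last 6 person-hours with part of Blood Drive: 6/30 of it earns 10.4.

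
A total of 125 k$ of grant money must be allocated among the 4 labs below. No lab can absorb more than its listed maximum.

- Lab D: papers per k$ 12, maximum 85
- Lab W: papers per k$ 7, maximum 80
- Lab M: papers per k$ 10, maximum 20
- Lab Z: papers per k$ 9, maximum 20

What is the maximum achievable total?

1400

Highest papers per k$ first: Lab D 12 > Lab M 10 > Lab Z 9 > Lab W 7.
Give Lab D 85 to hit its cap of 85 ; 40 left.
Give Lab M 20 to hit its cap of 20 ; 20 left.
Lab Z: +20 to 20 (cap) ; 0 left.
Total = 12×85 + 10×20 + 9×20 = 1400.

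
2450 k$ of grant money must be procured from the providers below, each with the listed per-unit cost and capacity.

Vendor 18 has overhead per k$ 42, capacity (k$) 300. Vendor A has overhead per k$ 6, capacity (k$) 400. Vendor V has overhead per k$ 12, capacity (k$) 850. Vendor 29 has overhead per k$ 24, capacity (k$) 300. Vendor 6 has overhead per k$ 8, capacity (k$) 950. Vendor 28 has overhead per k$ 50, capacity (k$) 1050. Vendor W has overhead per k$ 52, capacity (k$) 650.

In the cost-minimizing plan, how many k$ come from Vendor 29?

Fill from the cheapest provider first.
Take 400 from Vendor A at 6 — need 2050 more.
Vendor 6 at 8: take all 950 k$ — 1100 still needed.
Take 850 from Vendor V at 12 — need 250 more.
Vendor 29 at 24: take 250 of its 300 — requirement met.
Vendor 18, Vendor 28, Vendor W: unused.

250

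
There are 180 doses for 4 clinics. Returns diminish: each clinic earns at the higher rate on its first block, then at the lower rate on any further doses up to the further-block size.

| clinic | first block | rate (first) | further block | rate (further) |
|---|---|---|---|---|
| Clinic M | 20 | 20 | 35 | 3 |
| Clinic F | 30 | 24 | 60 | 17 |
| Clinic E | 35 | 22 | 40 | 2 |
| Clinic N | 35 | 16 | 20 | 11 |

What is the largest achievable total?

Order all 8 blocks by rate: Clinic F/tier1 24 > Clinic E/tier1 22 > Clinic M/tier1 20 > Clinic F/tier2 17 > Clinic N/tier1 16 > Clinic N/tier2 11 > Clinic M/tier2 3 > Clinic E/tier2 2.
Clinic F tier1 at 24: fill all 30 → 150 left.
Clinic E/tier1 (22): +35 → 115 left.
Clinic M/tier1 (20): +20 → 95 left.
Clinic F tier2 at 17: fill all 60 → 35 left.
Fill Clinic N tier1 block (35 at 16) → 0 left.
Total = 24×30 + 22×35 + 20×20 + 17×60 + 16×35 = 3470.

3470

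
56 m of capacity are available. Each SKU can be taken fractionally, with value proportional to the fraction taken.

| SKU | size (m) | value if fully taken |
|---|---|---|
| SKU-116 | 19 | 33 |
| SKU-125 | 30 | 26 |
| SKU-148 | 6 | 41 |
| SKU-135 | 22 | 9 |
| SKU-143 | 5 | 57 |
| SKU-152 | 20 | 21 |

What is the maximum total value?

Rank by value-to-size ratio: SKU-143 57/5≈11.4, SKU-148 41/6≈6.83, SKU-116 33/19≈1.74, SKU-152 21/20≈1.05, SKU-125 26/30≈0.867, SKU-135 9/22≈0.409.
SKU-143: take in full, 5 m for value 57 — 51 left.
SKU-148: take in full, 6 m for value 41 — 45 left.
Take all of SKU-116 (19 m, value 33) — 26 m left.
Take all of SKU-152 (20 m, value 21) — 6 m left.
Only 6 m remain; take 6/30 of SKU-125 for value 26×6/30 = 5.2.
Total value = 157.2.

157.2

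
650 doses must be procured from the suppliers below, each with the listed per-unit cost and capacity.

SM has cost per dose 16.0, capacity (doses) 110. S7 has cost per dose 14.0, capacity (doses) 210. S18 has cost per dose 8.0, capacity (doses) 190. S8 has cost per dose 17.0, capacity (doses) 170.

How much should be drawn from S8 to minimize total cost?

140

Use suppliers in increasing cost order.
Take 190 from S18 at 8.0 → need 460 more.
S7 (14.0): use full 210 → 250 doses to go.
Take 110 from SM at 16.0 → need 140 more.
S8 at 17.0: take 140 of its 170 → requirement met.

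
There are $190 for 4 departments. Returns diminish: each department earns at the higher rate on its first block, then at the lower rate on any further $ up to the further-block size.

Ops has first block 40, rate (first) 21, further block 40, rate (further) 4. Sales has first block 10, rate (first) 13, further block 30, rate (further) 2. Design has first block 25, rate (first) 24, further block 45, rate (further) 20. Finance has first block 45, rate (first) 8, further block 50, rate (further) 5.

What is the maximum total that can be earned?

2955

Order all 8 blocks by rate: Design/T1 24 > Ops/T1 21 > Design/T2 20 > Sales/T1 13 > Finance/T1 8 > Finance/T2 5 > Ops/T2 4 > Sales/T2 2.
Design/T1 (24): +25 → 165 left.
Fill Ops T1 block (40 at 21) → 125 left.
Design/T2 (20): +45 → 80 left.
Fill Sales T1 block (10 at 13) → 70 left.
Fill Finance T1 block (45 at 8) → 25 left.
Finance T2 at 5: only 25 left, fill 25.
Total = 24×25 + 21×40 + 20×45 + 13×10 + 8×45 + 5×25 = 2955.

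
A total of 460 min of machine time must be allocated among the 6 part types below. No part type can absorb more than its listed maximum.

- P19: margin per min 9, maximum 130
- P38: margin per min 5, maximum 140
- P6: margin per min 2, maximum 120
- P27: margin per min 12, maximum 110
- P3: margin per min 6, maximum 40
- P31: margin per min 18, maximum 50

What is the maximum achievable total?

Highest margin per min first: P31 18 > P27 12 > P19 9 > P3 6 > P38 5 > P6 2.
Give P31 50 to hit its cap of 50 ; 410 left.
P27 takes 110 to reach its cap of 110 ; 300 left.
Give P19 130 to hit its cap of 130 ; 170 left.
Give P3 40 to hit its cap of 40 ; 130 left.
Only 130 left; P38 takes them to reach 130.
Total = 9×130 + 5×130 + 12×110 + 6×40 + 18×50 = 4280.

4280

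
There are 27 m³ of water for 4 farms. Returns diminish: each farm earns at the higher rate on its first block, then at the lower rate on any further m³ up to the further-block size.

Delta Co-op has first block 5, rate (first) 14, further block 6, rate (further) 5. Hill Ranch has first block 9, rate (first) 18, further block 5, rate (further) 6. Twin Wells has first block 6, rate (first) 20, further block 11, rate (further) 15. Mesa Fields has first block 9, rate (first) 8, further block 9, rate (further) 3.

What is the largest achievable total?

461

Rank every tier by rate: Twin Wells/first 20 > Hill Ranch/first 18 > Twin Wells/second 15 > Delta Co-op/first 14 > Mesa Fields/first 8 > Hill Ranch/second 6 > Delta Co-op/second 5 > Mesa Fields/second 3.
Twin Wells/first (20): +6 — 21 left.
Fill Hill Ranch first block (9 at 18) — 12 left.
Fill Twin Wells second block (11 at 15) — 1 left.
Delta Co-op first at 14: only 1 left, fill 1.
Total = 20×6 + 18×9 + 15×11 + 14×1 = 461.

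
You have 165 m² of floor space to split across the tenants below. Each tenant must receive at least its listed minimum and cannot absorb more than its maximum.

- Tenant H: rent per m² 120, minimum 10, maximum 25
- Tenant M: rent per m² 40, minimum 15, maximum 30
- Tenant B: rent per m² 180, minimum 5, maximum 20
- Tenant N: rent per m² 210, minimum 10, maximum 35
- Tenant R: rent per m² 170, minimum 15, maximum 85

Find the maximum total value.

27200

Meeting every minimum uses 10+15+5+10+15 = 55 m², leaving 110.
Order the tenants by rent per m²: Tenant N 210 > Tenant B 180 > Tenant R 170 > Tenant H 120 > Tenant M 40.
Tenant N takes 25 more to reach its cap of 35 → 85 left.
Tenant B takes 15 more to reach its cap of 20 → 70 left.
Tenant R takes 70 more to reach its cap of 85 → 0 left.
Total = 120×10 + 40×15 + 180×20 + 210×35 + 170×85 = 27200.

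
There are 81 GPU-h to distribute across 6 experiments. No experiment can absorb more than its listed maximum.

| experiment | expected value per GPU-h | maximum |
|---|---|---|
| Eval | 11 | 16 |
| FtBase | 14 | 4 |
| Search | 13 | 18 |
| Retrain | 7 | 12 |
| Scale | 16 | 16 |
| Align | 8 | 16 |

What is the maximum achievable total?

927

Rank by expected value per GPU-h: Scale 16 > FtBase 14 > Search 13 > Eval 11 > Align 8 > Retrain 7.
Give Scale 16 to hit its cap of 16 ; 65 left.
FtBase takes 4 to reach its cap of 4 ; 61 left.
Give Search 18 to hit its cap of 18 ; 43 left.
Give Eval 16 to hit its cap of 16 ; 27 left.
Give Align 16 to hit its cap of 16 ; 11 left.
Retrain: +11 (room for 12) → 11. Pool exhausted.
Total = 11×16 + 14×4 + 13×18 + 7×11 + 16×16 + 8×16 = 927.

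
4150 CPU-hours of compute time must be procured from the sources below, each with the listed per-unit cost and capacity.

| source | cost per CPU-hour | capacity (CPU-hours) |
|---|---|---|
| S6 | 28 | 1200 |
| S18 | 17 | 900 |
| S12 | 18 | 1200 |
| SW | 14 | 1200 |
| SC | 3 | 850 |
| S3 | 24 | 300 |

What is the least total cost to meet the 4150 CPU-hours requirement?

56250

Use sources in increasing cost order.
Take 850 from SC at 3 → need 3300 more.
SW (14): use full 1200 → 2100 CPU-hours to go.
S18 (17): use full 900 → 1200 CPU-hours to go.
S12 at 18: take all 1200 CPU-hours → 0 still needed.
S3, S6: unused.
Cost = 850×3 + 1200×14 + 900×17 + 1200×18 = 56250.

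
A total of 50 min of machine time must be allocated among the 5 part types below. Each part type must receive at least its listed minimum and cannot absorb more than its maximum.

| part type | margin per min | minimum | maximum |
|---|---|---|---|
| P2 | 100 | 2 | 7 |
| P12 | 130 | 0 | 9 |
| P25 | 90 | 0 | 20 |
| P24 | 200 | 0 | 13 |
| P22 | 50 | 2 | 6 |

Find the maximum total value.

6280

Meeting every minimum uses 2+0+0+0+2 = 4 min, leaving 46.
Rank by margin per min: P24 200 > P12 130 > P2 100 > P25 90 > P22 50.
P24 takes 13 more to reach its cap of 13 — 33 left.
P12: +9 to 9 (cap) — 24 left.
P2: +5 to 7 (cap) — 19 left.
P25: +19 (room for 20) → 19. Pool exhausted.
Total = 100×7 + 130×9 + 90×19 + 200×13 + 50×2 = 6280.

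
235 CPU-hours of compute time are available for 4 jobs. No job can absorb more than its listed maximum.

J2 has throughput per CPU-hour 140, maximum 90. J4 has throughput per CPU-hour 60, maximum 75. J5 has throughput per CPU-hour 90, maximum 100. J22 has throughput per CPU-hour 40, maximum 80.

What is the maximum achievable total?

Order the jobs by throughput per CPU-hour: J2 140 > J5 90 > J4 60 > J22 40.
J2 takes 90 to reach its cap of 90 → 145 left.
J5 takes 100 to reach its cap of 100 → 45 left.
Only 45 left; J4 takes them to reach 45.
Total = 140×90 + 60×45 + 90×100 = 24300.

24300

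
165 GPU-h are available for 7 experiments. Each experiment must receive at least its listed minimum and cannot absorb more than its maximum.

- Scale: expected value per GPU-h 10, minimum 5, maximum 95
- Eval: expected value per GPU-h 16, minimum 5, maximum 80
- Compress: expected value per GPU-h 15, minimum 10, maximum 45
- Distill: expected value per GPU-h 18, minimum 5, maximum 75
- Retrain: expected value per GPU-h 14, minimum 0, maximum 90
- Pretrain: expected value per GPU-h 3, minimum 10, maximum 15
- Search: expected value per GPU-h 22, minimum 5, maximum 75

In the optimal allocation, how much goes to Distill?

60

Meeting every minimum uses 5+5+10+5+0+10+5 = 40 GPU-h, leaving 125.
Order the experiments by expected value per GPU-h: Search 22 > Distill 18 > Eval 16 > Compress 15 > Retrain 14 > Scale 10 > Pretrain 3.
Give Search 70 more to hit its cap of 75 — 55 left.
Only 55 left; Distill takes them to reach 60.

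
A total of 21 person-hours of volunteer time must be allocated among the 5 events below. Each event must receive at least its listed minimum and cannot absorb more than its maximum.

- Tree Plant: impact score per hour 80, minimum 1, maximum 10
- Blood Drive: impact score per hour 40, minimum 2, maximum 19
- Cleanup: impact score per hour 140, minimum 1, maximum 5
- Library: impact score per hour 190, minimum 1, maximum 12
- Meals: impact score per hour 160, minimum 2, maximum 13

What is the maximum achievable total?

Meeting every minimum uses 1+2+1+1+2 = 7 person-hours, leaving 14.
Highest impact score per hour first: Library 190 > Meals 160 > Cleanup 140 > Tree Plant 80 > Blood Drive 40.
Give Library 11 more to hit its cap of 12 ; 3 left.
Meals has room for 11 more but only 3 remain, so it gets 5.
Total = 80×1 + 40×2 + 140×1 + 190×12 + 160×5 = 3380.

3380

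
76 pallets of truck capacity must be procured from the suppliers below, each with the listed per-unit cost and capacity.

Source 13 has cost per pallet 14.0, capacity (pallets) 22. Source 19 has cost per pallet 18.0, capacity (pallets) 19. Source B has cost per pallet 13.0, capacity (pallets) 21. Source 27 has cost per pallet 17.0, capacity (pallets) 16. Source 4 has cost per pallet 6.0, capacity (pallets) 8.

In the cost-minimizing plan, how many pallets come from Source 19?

9

Fill from the cheapest supplier first.
Source 4 at 6.0: take all 8 pallets ; 68 still needed.
Source B (13.0): use full 21 ; 47 pallets to go.
Take 22 from Source 13 at 14.0 ; need 25 more.
Source 27 (17.0): use full 16 ; 9 pallets to go.
Source 19 at 18.0: take 9 of its 19 ; requirement met.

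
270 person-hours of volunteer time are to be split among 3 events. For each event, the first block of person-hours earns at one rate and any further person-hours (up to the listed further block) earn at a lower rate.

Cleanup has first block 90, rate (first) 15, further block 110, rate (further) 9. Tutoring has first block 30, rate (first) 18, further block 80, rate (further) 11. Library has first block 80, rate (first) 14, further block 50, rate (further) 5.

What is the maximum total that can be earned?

Rank every tier by rate: Tutoring/T1 18 > Cleanup/T1 15 > Library/T1 14 > Tutoring/T2 11 > Cleanup/T2 9 > Library/T2 5.
Fill Tutoring T1 block (30 at 18) → 240 left.
Cleanup/T1 (15): +90 → 150 left.
Fill Library T1 block (80 at 14) → 70 left.
Tutoring/T2: +70 of 80 at 11; pool empty.
Total = 18×30 + 15×90 + 14×80 + 11×70 = 3780.

3780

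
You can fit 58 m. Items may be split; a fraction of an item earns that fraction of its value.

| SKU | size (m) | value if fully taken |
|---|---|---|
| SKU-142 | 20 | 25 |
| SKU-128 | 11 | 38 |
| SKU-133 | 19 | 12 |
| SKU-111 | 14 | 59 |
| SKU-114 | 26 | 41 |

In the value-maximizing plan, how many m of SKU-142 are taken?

7

Rank by value-to-size ratio: SKU-111 59/14≈4.21, SKU-128 38/11≈3.45, SKU-114 41/26≈1.58, SKU-142 25/20≈1.25, SKU-133 12/19≈0.632.
SKU-111: take in full, 14 m for value 59 — 44 left.
Take all of SKU-128 (11 m, value 38) — 33 m left.
SKU-114: take in full, 26 m for value 41 — 7 left.
Only 7 m remain; take 7/20 of SKU-142 for value 25×7/20 = 8.75.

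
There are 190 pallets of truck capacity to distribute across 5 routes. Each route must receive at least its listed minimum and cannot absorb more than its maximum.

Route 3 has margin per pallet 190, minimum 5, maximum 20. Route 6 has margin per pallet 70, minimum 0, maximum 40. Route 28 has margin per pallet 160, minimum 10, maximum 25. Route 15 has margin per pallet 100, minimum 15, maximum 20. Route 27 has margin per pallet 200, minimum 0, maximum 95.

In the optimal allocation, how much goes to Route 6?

30

Meeting every minimum uses 5+0+10+15+0 = 30 pallets, leaving 160.
Rank by margin per pallet: Route 27 200 > Route 3 190 > Route 28 160 > Route 15 100 > Route 6 70.
Route 27 takes 95 more to reach its cap of 95 → 65 left.
Route 3 takes 15 more to reach its cap of 20 → 50 left.
Give Route 28 15 more to hit its cap of 25 → 35 left.
Give Route 15 5 more to hit its cap of 20 → 30 left.
Route 6 has room for 40 more but only 30 remain, so it gets 30.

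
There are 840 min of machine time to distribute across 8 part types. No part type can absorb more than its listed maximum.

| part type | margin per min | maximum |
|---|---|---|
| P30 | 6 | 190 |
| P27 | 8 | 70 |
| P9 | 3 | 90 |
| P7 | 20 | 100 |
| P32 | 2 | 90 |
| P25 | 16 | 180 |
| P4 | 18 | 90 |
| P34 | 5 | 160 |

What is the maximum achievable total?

9150

Highest margin per min first: P7 20 > P4 18 > P25 16 > P27 8 > P30 6 > P34 5 > P9 3 > P32 2.
Give P7 100 to hit its cap of 100 → 740 left.
Give P4 90 to hit its cap of 90 → 650 left.
P25 takes 180 to reach its cap of 180 → 470 left.
Give P27 70 to hit its cap of 70 → 400 left.
P30: +190 to 190 (cap) → 210 left.
P34 takes 160 to reach its cap of 160 → 50 left.
Only 50 left; P9 takes them to reach 50.
Total = 6×190 + 8×70 + 3×50 + 20×100 + 16×180 + 18×90 + 5×160 = 9150.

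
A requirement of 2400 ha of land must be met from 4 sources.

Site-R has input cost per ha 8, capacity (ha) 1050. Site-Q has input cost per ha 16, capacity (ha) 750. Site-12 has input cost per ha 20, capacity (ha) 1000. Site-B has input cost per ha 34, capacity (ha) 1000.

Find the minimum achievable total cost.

32400

Fill from the cheapest source first.
Site-R at 8: take all 1050 ha → 1350 still needed.
Site-Q at 16: take all 750 ha → 600 still needed.
Site-12 at 20: take 600 of its 1000 → requirement met.
Site-B: unused.
Cost = 1050×8 + 750×16 + 600×20 = 32400.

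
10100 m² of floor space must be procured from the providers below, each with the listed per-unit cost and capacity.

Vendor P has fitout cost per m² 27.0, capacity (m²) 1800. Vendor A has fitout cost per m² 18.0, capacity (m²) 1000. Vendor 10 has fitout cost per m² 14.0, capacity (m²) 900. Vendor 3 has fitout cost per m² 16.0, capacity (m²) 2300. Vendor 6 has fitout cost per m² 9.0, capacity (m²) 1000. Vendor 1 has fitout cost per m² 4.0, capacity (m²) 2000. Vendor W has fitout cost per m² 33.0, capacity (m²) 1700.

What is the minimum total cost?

Cheapest first:
Vendor 1 (4.0): use full 2000 — 8100 m² to go.
Vendor 6 (9.0): use full 1000 — 7100 m² to go.
Vendor 10 (14.0): use full 900 — 6200 m² to go.
Vendor 3 at 16.0: take all 2300 m² — 3900 still needed.
Vendor A (18.0): use full 1000 — 2900 m² to go.
Vendor P (27.0): use full 1800 — 1100 m² to go.
Take 1100 from Vendor W at 33.0 to finish.
Cost = 2000×4.0 + 1000×9.0 + 900×14.0 + 2300×16.0 + 1000×18.0 + 1800×27.0 + 1100×33.0 = 169300.

169300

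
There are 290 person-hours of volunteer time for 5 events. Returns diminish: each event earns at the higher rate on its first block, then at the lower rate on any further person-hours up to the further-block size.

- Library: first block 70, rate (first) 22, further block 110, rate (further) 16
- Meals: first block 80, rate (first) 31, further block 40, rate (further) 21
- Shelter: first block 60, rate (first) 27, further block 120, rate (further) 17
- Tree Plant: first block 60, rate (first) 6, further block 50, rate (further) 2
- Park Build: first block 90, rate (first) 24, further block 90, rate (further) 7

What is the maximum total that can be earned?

7580

Treat each block as its own option and order by rate: Meals/tier1 31 > Shelter/tier1 27 > Park Build/tier1 24 > Library/tier1 22 > Meals/tier2 21 > Shelter/tier2 17 > Library/tier2 16 > Park Build/tier2 7 > Tree Plant/tier1 6 > Tree Plant/tier2 2.
Meals/tier1 (31): +80 ; 210 left.
Shelter/tier1 (27): +60 ; 150 left.
Park Build tier1 at 24: fill all 90 ; 60 left.
60 remain; put them into Library tier1 at 22.
Total = 31×80 + 27×60 + 24×90 + 22×60 = 7580.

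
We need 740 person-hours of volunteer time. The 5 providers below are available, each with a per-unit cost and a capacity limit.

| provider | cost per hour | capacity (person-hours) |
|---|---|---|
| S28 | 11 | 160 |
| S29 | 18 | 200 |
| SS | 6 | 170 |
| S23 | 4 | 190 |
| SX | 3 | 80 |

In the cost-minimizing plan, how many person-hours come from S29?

140

Cheapest first:
Take 80 from SX at 3 ; need 660 more.
S23 (4): use full 190 ; 470 person-hours to go.
Take 170 from SS at 6 ; need 300 more.
S28 (11): use full 160 ; 140 person-hours to go.
S29 at 18: take 140 of its 200 ; requirement met.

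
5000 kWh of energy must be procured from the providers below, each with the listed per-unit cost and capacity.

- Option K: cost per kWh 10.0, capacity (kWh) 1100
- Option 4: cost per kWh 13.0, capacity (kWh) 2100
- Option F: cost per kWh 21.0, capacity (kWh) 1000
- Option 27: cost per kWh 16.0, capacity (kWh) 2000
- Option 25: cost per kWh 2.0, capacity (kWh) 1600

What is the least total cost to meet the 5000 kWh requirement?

Fill from the cheapest provider first.
Option 25 at 2.0: take all 1600 kWh ; 3400 still needed.
Take 1100 from Option K at 10.0 ; need 2300 more.
Option 4 (13.0): use full 2100 ; 200 kWh to go.
Option 27 (16.0): take the remaining 200 ; done.
Option F: unused.
Cost = 1600×2.0 + 1100×10.0 + 2100×13.0 + 200×16.0 = 44700.

44700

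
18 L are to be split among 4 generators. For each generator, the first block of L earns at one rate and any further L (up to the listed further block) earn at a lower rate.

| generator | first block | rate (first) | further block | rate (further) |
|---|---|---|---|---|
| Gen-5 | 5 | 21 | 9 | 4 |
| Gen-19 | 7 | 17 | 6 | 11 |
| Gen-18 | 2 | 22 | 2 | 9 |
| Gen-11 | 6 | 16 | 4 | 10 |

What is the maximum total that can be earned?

Rank every tier by rate: Gen-18/T1 22 > Gen-5/T1 21 > Gen-19/T1 17 > Gen-11/T1 16 > Gen-19/T2 11 > Gen-11/T2 10 > Gen-18/T2 9 > Gen-5/T2 4.
Gen-18 T1 at 22: fill all 2 ; 16 left.
Gen-5 T1 at 21: fill all 5 ; 11 left.
Fill Gen-19 T1 block (7 at 17) ; 4 left.
Gen-11/T1: +4 of 6 at 16; pool empty.
Total = 22×2 + 21×5 + 17×7 + 16×4 = 332.

332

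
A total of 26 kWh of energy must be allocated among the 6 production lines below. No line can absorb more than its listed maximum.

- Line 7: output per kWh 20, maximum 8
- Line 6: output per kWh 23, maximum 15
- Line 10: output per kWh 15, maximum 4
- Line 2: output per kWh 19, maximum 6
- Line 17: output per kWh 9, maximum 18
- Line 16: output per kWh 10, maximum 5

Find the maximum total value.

562

Order the production lines by output per kWh: Line 6 23 > Line 7 20 > Line 2 19 > Line 10 15 > Line 16 10 > Line 17 9.
Line 6: +15 to 15 (cap) — 11 left.
Line 7 takes 8 to reach its cap of 8 — 3 left.
Only 3 left; Line 2 takes them to reach 3.
Total = 20×8 + 23×15 + 19×3 = 562.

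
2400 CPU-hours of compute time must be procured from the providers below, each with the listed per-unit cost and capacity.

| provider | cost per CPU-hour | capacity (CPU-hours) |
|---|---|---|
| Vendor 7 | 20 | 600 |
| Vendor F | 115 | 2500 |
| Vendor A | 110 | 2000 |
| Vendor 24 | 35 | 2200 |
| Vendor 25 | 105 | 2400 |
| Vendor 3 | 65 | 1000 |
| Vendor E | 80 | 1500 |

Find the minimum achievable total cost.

Fill from the cheapest provider first.
Vendor 7 at 20: take all 600 CPU-hours ; 1800 still needed.
Take 1800 from Vendor 24 at 35 to finish.
Vendor 3, Vendor E, Vendor 25, Vendor A, Vendor F: unused.
Cost = 600×20 + 1800×35 = 75000.

75000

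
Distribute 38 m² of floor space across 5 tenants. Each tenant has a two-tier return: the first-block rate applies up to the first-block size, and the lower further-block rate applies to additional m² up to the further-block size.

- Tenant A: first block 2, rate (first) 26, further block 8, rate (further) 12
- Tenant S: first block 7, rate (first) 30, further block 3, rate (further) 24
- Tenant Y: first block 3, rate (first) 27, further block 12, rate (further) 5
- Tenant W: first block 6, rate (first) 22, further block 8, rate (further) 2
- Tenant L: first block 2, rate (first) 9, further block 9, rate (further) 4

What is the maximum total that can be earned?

Order all 10 blocks by rate: Tenant S/first 30 > Tenant Y/first 27 > Tenant A/first 26 > Tenant S/second 24 > Tenant W/first 22 > Tenant A/second 12 > Tenant L/first 9 > Tenant Y/second 5 > Tenant L/second 4 > Tenant W/second 2.
Fill Tenant S first block (7 at 30) ; 31 left.
Tenant Y/first (27): +3 ; 28 left.
Tenant A first at 26: fill all 2 ; 26 left.
Fill Tenant S second block (3 at 24) ; 23 left.
Tenant W/first (22): +6 ; 17 left.
Tenant A/second (12): +8 ; 9 left.
Fill Tenant L first block (2 at 9) ; 7 left.
Tenant Y second at 5: only 7 left, fill 7.
Total = 30×7 + 27×3 + 26×2 + 24×3 + 22×6 + 12×8 + 9×2 + 5×7 = 696.

696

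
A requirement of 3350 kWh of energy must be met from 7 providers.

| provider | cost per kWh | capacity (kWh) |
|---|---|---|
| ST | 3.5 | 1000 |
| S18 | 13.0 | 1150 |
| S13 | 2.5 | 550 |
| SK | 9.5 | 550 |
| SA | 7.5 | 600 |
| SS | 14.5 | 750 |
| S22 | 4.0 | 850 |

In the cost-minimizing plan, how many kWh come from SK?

350

Use providers in increasing cost order.
S13 at 2.5: take all 550 kWh ; 2800 still needed.
Take 1000 from ST at 3.5 ; need 1800 more.
S22 (4.0): use full 850 ; 950 kWh to go.
SA at 7.5: take all 600 kWh ; 350 still needed.
Take 350 from SK at 9.5 to finish.
S18, SS: unused.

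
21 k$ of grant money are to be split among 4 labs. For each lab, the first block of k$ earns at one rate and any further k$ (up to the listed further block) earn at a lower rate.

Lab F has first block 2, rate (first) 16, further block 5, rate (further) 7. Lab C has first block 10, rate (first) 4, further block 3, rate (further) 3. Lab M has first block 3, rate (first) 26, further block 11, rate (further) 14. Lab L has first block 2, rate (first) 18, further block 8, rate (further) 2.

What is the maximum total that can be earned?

321

Rank every tier by rate: Lab M/tier1 26 > Lab L/tier1 18 > Lab F/tier1 16 > Lab M/tier2 14 > Lab F/tier2 7 > Lab C/tier1 4 > Lab C/tier2 3 > Lab L/tier2 2.
Fill Lab M tier1 block (3 at 26) → 18 left.
Lab L tier1 at 18: fill all 2 → 16 left.
Lab F tier1 at 16: fill all 2 → 14 left.
Lab M tier2 at 14: fill all 11 → 3 left.
Lab F/tier2: +3 of 5 at 7; pool empty.
Total = 26×3 + 18×2 + 16×2 + 14×11 + 7×3 = 321.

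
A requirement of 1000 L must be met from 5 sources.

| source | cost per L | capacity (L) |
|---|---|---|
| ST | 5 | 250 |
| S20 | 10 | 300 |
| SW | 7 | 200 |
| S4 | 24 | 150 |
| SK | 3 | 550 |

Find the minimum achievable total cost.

4300

Cheapest first:
SK (3): use full 550 — 450 L to go.
ST (5): use full 250 — 200 L to go.
Take 200 from SW at 7 — need 0 more.
S20, S4: unused.
Cost = 550×3 + 250×5 + 200×7 = 4300.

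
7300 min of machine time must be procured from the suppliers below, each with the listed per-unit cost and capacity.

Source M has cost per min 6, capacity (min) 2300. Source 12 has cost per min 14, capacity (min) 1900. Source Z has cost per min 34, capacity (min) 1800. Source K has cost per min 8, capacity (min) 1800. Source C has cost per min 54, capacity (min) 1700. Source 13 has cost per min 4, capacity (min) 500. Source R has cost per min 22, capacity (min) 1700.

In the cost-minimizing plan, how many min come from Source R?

Cheapest first:
Source 13 (4): use full 500 ; 6800 min to go.
Source M at 6: take all 2300 min ; 4500 still needed.
Take 1800 from Source K at 8 ; need 2700 more.
Take 1900 from Source 12 at 14 ; need 800 more.
Take 800 from Source R at 22 to finish.
Source Z, Source C: unused.

800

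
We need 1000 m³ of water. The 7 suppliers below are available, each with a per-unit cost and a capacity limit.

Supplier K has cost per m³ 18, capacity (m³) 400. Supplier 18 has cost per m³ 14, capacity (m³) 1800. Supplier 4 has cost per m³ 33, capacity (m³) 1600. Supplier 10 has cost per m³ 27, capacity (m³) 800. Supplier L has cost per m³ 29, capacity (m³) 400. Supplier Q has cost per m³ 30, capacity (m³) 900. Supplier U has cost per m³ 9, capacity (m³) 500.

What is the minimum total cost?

Fill from the cheapest supplier first.
Supplier U (9): use full 500 → 500 m³ to go.
Supplier 18 at 14: take 500 of its 1800 → requirement met.
Supplier K, Supplier 10, Supplier L, Supplier Q, Supplier 4: unused.
Cost = 500×9 + 500×14 = 11500.

11500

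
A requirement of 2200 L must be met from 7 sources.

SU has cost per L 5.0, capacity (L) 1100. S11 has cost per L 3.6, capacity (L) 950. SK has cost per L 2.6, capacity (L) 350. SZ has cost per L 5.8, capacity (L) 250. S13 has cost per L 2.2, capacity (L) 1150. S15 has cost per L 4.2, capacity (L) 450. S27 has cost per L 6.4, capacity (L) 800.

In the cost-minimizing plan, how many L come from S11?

Cheapest first:
S13 (2.2): use full 1150 → 1050 L to go.
SK at 2.6: take all 350 L → 700 still needed.
S11 (3.6): take the remaining 700 → done.
S15, SU, SZ, S27: unused.

700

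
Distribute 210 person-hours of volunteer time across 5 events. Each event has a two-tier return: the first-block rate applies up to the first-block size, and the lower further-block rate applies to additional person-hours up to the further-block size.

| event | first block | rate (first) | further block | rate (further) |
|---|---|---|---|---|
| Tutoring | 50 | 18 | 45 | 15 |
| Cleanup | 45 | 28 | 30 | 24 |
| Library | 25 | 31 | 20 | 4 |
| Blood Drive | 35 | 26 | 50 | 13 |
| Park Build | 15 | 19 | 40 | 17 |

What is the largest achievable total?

5020

Rank every tier by rate: Library/T1 31 > Cleanup/T1 28 > Blood Drive/T1 26 > Cleanup/T2 24 > Park Build/T1 19 > Tutoring/T1 18 > Park Build/T2 17 > Tutoring/T2 15 > Blood Drive/T2 13 > Library/T2 4.
Fill Library T1 block (25 at 31) ; 185 left.
Fill Cleanup T1 block (45 at 28) ; 140 left.
Fill Blood Drive T1 block (35 at 26) ; 105 left.
Cleanup T2 at 24: fill all 30 ; 75 left.
Fill Park Build T1 block (15 at 19) ; 60 left.
Fill Tutoring T1 block (50 at 18) ; 10 left.
Park Build T2 at 17: only 10 left, fill 10.
Total = 31×25 + 28×45 + 26×35 + 24×30 + 19×15 + 18×50 + 17×10 = 5020.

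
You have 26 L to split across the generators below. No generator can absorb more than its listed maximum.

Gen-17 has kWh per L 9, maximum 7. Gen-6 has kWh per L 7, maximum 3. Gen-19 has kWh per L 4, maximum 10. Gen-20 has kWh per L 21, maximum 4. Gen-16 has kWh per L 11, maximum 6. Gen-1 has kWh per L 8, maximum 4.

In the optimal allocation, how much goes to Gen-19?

Order the generators by kWh per L: Gen-20 21 > Gen-16 11 > Gen-17 9 > Gen-1 8 > Gen-6 7 > Gen-19 4.
Gen-20: +4 to 4 (cap) → 22 left.
Gen-16 takes 6 to reach its cap of 6 → 16 left.
Give Gen-17 7 to hit its cap of 7 → 9 left.
Give Gen-1 4 to hit its cap of 4 → 5 left.
Gen-6: +3 to 3 (cap) → 2 left.
Only 2 left; Gen-19 takes them to reach 2.

2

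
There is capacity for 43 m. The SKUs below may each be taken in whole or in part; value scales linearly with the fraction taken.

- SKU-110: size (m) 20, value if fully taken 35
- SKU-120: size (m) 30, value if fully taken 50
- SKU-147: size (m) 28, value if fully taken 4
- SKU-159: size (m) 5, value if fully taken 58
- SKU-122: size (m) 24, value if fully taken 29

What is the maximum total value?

123

Sort by value density: SKU-159 58/5≈11.6, SKU-110 35/20≈1.75, SKU-120 50/30≈1.67, SKU-122 29/24≈1.21, SKU-147 4/28≈0.143.
All 5 m of SKU-159 fit (value 58) → 38 remain.
SKU-110: take in full, 20 m for value 35 → 18 left.
Fill the last 18 m with part of SKU-120: 18/30 of it earns 30.
Total value = 123.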